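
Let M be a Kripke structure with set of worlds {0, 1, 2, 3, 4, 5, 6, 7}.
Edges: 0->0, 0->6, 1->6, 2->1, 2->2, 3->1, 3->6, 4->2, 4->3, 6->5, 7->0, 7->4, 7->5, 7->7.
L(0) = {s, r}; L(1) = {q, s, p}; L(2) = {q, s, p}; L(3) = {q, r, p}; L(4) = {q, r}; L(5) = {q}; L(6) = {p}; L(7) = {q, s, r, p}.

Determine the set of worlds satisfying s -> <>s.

0, 2, 3, 4, 5, 6, 7

Let φ = s -> <>s. Evaluate φ at each world:
  0 (successors {0, 6}): φ is true.
  1 (successors {6}): φ is false.
  2 (successors {1, 2}): φ is true.
  3 (successors {1, 6}): φ is true.
  4 (successors {2, 3}): φ is true.
  5 (successors ∅): φ is true.
  6 (successors {5}): φ is true.
  7 (successors {0, 4, 5, 7}): φ is true.
For instance, at 1:
  At 1: s is true, <>s is false, so s -> <>s is false.
    At 1: <>s requires s at some successor in {6}.
      At 6: s is false.
    So <>s is false at 1.
Satisfying worlds: {0, 2, 3, 4, 5, 6, 7}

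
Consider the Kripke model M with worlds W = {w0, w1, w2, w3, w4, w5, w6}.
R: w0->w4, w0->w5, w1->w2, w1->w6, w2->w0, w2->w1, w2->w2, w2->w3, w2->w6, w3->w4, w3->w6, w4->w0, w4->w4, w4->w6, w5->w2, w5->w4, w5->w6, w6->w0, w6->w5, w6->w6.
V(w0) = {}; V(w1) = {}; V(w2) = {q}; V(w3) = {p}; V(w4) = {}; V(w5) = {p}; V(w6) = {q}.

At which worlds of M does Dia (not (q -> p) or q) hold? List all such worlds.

w1, w2, w3, w4, w5, w6

Let φ = Dia (not (q -> p) or q). Evaluate φ at each world:
  w0 (successors {w4, w5}): φ is false.
  w1 (successors {w2, w6}): φ is true.
  w2 (successors {w0, w1, w2, w3, w6}): φ is true.
  w3 (successors {w4, w6}): φ is true.
  w4 (successors {w0, w4, w6}): φ is true.
  w5 (successors {w2, w4, w6}): φ is true.
  w6 (successors {w0, w5, w6}): φ is true.
For instance, at w3:
  At w3: Dia (not (q -> p) or q) requires not (q -> p) or q at some successor in {w4, w6}.
    not (q -> p) or q holds at w6, so Dia (not (q -> p) or q) is true at w3.
Satisfying worlds: {w1, w2, w3, w4, w5, w6}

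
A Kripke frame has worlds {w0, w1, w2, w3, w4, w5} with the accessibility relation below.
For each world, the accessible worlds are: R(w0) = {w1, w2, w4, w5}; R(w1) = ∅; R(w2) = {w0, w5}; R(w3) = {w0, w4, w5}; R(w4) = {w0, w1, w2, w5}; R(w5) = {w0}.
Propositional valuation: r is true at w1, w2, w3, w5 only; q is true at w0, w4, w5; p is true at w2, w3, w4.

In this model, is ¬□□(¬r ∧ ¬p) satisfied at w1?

At w1: □□(¬r ∧ ¬p) is true, so ¬□□(¬r ∧ ¬p) is false.
  At w1: no accessible worlds, so □□(¬r ∧ ¬p) holds vacuously.

No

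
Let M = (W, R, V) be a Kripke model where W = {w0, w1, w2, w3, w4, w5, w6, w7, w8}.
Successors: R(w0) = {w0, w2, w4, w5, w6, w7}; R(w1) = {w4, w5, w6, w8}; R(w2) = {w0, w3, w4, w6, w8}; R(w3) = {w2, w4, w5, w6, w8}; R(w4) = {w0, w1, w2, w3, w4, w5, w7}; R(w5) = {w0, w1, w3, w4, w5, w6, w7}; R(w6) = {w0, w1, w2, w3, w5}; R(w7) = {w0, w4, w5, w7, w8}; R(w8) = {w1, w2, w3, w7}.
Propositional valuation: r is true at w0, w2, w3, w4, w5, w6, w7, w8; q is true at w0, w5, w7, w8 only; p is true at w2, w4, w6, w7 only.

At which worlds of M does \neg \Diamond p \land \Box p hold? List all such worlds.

none

Let φ = \neg \Diamond p \land \Box p. Evaluate φ at each world:
  w0 (successors {w0, w2, w4, w5, w6, w7}): φ is false.
  w1 (successors {w4, w5, w6, w8}): φ is false.
  w2 (successors {w0, w3, w4, w6, w8}): φ is false.
  w3 (successors {w2, w4, w5, w6, w8}): φ is false.
  w4 (successors {w0, w1, w2, w3, w4, w5, w7}): φ is false.
  w5 (successors {w0, w1, w3, w4, w5, w6, w7}): φ is false.
  w6 (successors {w0, w1, w2, w3, w5}): φ is false.
  w7 (successors {w0, w4, w5, w7, w8}): φ is false.
  w8 (successors {w1, w2, w3, w7}): φ is false.
For instance, at w7:
  At w7: \neg \Diamond p is false, \Box p is false, so \neg \Diamond p \land \Box p is false.
    At w7: \Diamond p is true, so \neg \Diamond p is false.
      At w7: \Diamond p requires p at some successor in {w0, w4, w5, w7, w8}.
        p holds at w4, so \Diamond p is true at w7.
    At w7: \Box p requires p at every successor {w0, w4, w5, w7, w8}.
      p fails at w0, so \Box p is false at w7.
Satisfying worlds: none.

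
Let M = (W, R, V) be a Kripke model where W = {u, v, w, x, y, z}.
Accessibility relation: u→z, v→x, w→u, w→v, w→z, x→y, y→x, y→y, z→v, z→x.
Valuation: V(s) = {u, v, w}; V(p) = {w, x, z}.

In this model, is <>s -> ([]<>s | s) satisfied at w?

Yes

At w: <>s is true, []<>s | s is true, so <>s -> ([]<>s | s) is true.
  At w: <>s requires s at some successor in {u, v, z}.
    s holds at u, so <>s is true at w.
  At w: []<>s is false, s is true, so []<>s | s is true.
    At w: []<>s requires <>s at every successor {u, v, z}.
      <>s fails at u, so []<>s is false at w.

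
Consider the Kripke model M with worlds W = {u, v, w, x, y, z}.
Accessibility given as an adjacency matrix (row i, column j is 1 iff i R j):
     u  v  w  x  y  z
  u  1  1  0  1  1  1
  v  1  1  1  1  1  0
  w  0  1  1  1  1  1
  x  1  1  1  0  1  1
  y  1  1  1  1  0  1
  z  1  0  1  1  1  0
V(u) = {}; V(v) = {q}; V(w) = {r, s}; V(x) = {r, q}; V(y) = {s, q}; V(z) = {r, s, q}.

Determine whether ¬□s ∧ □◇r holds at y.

At y: ¬□s is true, □◇r is true, so ¬□s ∧ □◇r is true.
  At y: □s is false, so ¬□s is true.
    At y: □s requires s at every successor {u, v, w, x, z}.
      s fails at u, so □s is false at y.
  At y: □◇r requires ◇r at every successor {u, v, w, x, z}.
    At u: ◇r is true.
    At v: ◇r is true.
    At w: ◇r is true.
    At x: ◇r is true.
    At z: ◇r is true.
  So □◇r is true at y.

Yes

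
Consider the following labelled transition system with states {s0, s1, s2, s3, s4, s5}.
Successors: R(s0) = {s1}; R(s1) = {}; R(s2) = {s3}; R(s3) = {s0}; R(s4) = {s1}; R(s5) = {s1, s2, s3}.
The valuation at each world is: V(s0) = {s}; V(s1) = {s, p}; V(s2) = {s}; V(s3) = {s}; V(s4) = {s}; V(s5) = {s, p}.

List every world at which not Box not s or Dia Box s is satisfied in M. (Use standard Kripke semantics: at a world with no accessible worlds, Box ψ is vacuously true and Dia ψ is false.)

s0, s2, s3, s4, s5

Let φ = not Box not s or Dia Box s. Evaluate φ at each world:
  s0 (successors {s1}): φ is true.
  s1 (successors ∅): φ is false.
  s2 (successors {s3}): φ is true.
  s3 (successors {s0}): φ is true.
  s4 (successors {s1}): φ is true.
  s5 (successors {s1, s2, s3}): φ is true.
For instance, at s4:
  At s4: not Box not s is true, Dia Box s is true, so not Box not s or Dia Box s is true.
    At s4: Box not s is false, so not Box not s is true.
      At s4: Box not s requires not s at every successor {s1}.
        not s fails at s1, so Box not s is false at s4.
    At s4: Dia Box s requires Box s at some successor in {s1}.
      Box s holds at s1, so Dia Box s is true at s4.
Satisfying worlds: {s0, s2, s3, s4, s5}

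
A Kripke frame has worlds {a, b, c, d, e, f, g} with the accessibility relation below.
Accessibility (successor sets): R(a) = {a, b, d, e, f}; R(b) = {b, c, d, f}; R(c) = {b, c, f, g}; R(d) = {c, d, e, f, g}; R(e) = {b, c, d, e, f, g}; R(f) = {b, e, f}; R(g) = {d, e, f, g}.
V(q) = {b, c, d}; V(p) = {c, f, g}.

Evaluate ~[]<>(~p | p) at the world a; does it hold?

Recall that []ψ holds at a world iff ψ holds at every accessible world, and <>ψ holds iff ψ holds at some accessible world.
At a: []<>(~p | p) is true, so ~[]<>(~p | p) is false.
  At a: []<>(~p | p) requires <>(~p | p) at every successor {a, b, d, e, f}.
    At a: <>(~p | p) is true.
    At b: <>(~p | p) is true.
    At d: <>(~p | p) is true.
    At e: <>(~p | p) is true.
    At f: <>(~p | p) is true.
  So []<>(~p | p) is true at a.

No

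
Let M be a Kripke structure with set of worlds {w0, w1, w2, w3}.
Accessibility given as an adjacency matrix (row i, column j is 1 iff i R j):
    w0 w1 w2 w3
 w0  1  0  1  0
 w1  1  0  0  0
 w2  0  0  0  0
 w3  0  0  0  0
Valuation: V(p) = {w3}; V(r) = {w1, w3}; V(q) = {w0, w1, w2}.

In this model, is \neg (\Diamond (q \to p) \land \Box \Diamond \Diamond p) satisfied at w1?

Recall that \Box ψ holds at a world iff ψ holds at every accessible world, and \Diamond ψ holds iff ψ holds at some accessible world.
At w1: \Diamond (q \to p) \land \Box \Diamond \Diamond p is false, so \neg (\Diamond (q \to p) \land \Box \Diamond \Diamond p) is true.
  At w1: \Diamond (q \to p) is false, \Box \Diamond \Diamond p is false, so \Diamond (q \to p) \land \Box \Diamond \Diamond p is false.
    At w1: \Diamond (q \to p) requires q \to p at some successor in {w0}.
      At w0: q \to p is false.
    So \Diamond (q \to p) is false at w1.
    At w1: \Box \Diamond \Diamond p requires \Diamond \Diamond p at every successor {w0}.
      \Diamond \Diamond p fails at w0, so \Box \Diamond \Diamond p is false at w1.

Yes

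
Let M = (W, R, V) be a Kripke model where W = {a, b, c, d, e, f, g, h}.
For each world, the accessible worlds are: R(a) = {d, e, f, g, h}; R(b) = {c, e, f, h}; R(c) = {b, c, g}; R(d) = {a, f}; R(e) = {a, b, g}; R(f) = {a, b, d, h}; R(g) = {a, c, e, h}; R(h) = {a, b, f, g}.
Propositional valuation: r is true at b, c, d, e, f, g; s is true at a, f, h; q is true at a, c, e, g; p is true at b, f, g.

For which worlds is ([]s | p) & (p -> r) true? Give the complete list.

b, d, f, g

Let φ = ([]s | p) & (p -> r). Evaluate φ at each world:
  a (successors {d, e, f, g, h}): φ is false.
  b (successors {c, e, f, h}): φ is true.
  c (successors {b, c, g}): φ is false.
  d (successors {a, f}): φ is true.
  e (successors {a, b, g}): φ is false.
  f (successors {a, b, d, h}): φ is true.
  g (successors {a, c, e, h}): φ is true.
  h (successors {a, b, f, g}): φ is false.
For instance, at g:
  At g: []s | p is true, p -> r is true, so ([]s | p) & (p -> r) is true.
    At g: []s is false, p is true, so []s | p is true.
      At g: []s requires s at every successor {a, c, e, h}.
        s fails at c, so []s is false at g.
Satisfying worlds: {b, d, f, g}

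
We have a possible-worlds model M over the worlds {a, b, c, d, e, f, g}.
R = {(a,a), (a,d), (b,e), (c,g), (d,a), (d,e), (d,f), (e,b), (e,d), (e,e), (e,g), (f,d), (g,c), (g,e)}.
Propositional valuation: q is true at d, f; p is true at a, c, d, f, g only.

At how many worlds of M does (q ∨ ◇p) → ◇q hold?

Let φ = (q ∨ ◇p) → ◇q. Evaluate φ at each world:
  a (successors {a, d}): φ is true.
  b (successors {e}): φ is true.
  c (successors {g}): φ is false.
  d (successors {a, e, f}): φ is true.
  e (successors {b, d, e, g}): φ is true.
  f (successors {d}): φ is true.
  g (successors {c, e}): φ is false.
For instance, at f:
  At f: q ∨ ◇p is true, ◇q is true, so (q ∨ ◇p) → ◇q is true.
    At f: q is true, ◇p is true, so q ∨ ◇p is true.
      At f: ◇p requires p at some successor in {d}.
        p holds at d, so ◇p is true at f.
    At f: ◇q requires q at some successor in {d}.
      q holds at d, so ◇q is true at f.
Satisfying worlds: {a, b, d, e, f}

5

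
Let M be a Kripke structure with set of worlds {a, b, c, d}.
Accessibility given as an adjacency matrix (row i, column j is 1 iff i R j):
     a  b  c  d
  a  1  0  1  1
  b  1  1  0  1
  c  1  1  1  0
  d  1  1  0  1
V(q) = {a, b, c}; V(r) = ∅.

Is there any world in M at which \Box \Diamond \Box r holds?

Let φ = \Box \Diamond \Box r. Evaluate φ at each world:
  a (successors {a, c, d}): φ is false.
  b (successors {a, b, d}): φ is false.
  c (successors {a, b, c}): φ is false.
  d (successors {a, b, d}): φ is false.
For instance, at d:
  At d: \Box \Diamond \Box r requires \Diamond \Box r at every successor {a, b, d}.
    \Diamond \Box r fails at a, so \Box \Diamond \Box r is false at d.
      At a: \Diamond \Box r requires \Box r at some successor in {a, c, d}.
        At a: \Box r is false.
        At c: \Box r is false.
        At d: \Box r is false.
      So \Diamond \Box r is false at a.

No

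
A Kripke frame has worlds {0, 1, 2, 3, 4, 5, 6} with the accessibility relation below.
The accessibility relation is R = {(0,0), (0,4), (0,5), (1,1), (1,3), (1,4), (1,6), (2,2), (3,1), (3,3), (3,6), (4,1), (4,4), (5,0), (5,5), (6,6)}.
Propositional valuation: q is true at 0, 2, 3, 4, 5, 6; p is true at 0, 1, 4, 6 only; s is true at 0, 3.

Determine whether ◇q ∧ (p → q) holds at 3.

Recall that ◇ψ holds at a world iff ψ holds at some accessible world.
At 3: ◇q is true, p → q is true, so ◇q ∧ (p → q) is true.
  At 3: ◇q requires q at some successor in {1, 3, 6}.
    q holds at 3, so ◇q is true at 3.

Yes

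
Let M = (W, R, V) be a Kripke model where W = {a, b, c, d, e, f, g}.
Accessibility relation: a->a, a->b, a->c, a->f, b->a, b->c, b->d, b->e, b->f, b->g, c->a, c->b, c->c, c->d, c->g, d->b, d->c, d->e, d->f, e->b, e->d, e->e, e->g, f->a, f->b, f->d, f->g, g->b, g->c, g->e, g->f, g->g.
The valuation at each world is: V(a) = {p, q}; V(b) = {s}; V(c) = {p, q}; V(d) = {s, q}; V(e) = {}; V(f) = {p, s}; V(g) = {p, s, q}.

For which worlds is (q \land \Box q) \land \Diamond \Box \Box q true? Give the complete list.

Let φ = (q \land \Box q) \land \Diamond \Box \Box q. Evaluate φ at each world:
  a (successors {a, b, c, f}): φ is false.
  b (successors {a, c, d, e, f, g}): φ is false.
  c (successors {a, b, c, d, g}): φ is false.
  d (successors {b, c, e, f}): φ is false.
  e (successors {b, d, e, g}): φ is false.
  f (successors {a, b, d, g}): φ is false.
  g (successors {b, c, e, f, g}): φ is false.
For instance, at d:
  At d: q \land \Box q is false, \Diamond \Box \Box q is false, so (q \land \Box q) \land \Diamond \Box \Box q is false.
    At d: q is true, \Box q is false, so q \land \Box q is false.
      At d: \Box q requires q at every successor {b, c, e, f}.
        q fails at b, so \Box q is false at d.
    At d: \Diamond \Box \Box q requires \Box \Box q at some successor in {b, c, e, f}.
      At b: \Box \Box q is false.
      At c: \Box \Box q is false.
      At e: \Box \Box q is false.
      At f: \Box \Box q is false.
    So \Diamond \Box \Box q is false at d.
Satisfying worlds: none.

none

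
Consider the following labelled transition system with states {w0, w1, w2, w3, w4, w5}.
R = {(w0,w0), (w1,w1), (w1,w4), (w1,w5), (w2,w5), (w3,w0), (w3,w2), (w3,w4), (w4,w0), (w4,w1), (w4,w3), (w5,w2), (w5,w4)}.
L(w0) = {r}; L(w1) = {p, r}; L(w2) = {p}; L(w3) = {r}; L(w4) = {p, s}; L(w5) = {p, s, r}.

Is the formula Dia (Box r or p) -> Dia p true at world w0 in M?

No

Recall that Box ψ holds at a world iff ψ holds at every accessible world, and Dia ψ holds iff ψ holds at some accessible world.
At w0: Dia (Box r or p) is true, Dia p is false, so Dia (Box r or p) -> Dia p is false.
  At w0: Dia (Box r or p) requires Box r or p at some successor in {w0}.
    Box r or p holds at w0, so Dia (Box r or p) is true at w0.
      At w0: Box r is true, p is false, so Box r or p is true.
  At w0: Dia p requires p at some successor in {w0}.
    At w0: p is false.
  So Dia p is false at w0.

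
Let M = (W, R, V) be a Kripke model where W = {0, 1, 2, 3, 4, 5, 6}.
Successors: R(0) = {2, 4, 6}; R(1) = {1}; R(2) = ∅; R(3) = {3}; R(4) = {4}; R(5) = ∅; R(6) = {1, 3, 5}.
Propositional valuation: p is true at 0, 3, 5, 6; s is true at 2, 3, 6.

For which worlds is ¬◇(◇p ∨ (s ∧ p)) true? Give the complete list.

Let φ = ¬◇(◇p ∨ (s ∧ p)). Evaluate φ at each world:
  0 (successors {2, 4, 6}): φ is false.
  1 (successors {1}): φ is true.
  2 (successors ∅): φ is true.
  3 (successors {3}): φ is false.
  4 (successors {4}): φ is true.
  5 (successors ∅): φ is true.
  6 (successors {1, 3, 5}): φ is false.
For instance, at 0:
  At 0: ◇(◇p ∨ (s ∧ p)) is true, so ¬◇(◇p ∨ (s ∧ p)) is false.
    At 0: ◇(◇p ∨ (s ∧ p)) requires ◇p ∨ (s ∧ p) at some successor in {2, 4, 6}.
      ◇p ∨ (s ∧ p) holds at 6, so ◇(◇p ∨ (s ∧ p)) is true at 0.
Satisfying worlds: {1, 2, 4, 5}

1, 2, 4, 5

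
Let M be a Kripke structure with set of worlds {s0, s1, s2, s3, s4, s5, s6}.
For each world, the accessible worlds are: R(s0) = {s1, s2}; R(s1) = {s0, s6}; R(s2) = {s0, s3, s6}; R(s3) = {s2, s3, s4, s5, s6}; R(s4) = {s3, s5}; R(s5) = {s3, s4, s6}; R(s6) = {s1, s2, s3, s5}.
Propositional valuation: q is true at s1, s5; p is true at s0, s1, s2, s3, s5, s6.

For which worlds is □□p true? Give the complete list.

Let φ = □□p. Evaluate φ at each world:
  s0 (successors {s1, s2}): φ is true.
  s1 (successors {s0, s6}): φ is true.
  s2 (successors {s0, s3, s6}): φ is false.
  s3 (successors {s2, s3, s4, s5, s6}): φ is false.
  s4 (successors {s3, s5}): φ is false.
  s5 (successors {s3, s4, s6}): φ is false.
  s6 (successors {s1, s2, s3, s5}): φ is false.
For instance, at s5:
  At s5: □□p requires □p at every successor {s3, s4, s6}.
    □p fails at s3, so □□p is false at s5.
      At s3: □p requires p at every successor {s2, s3, s4, s5, s6}.
        p fails at s4, so □p is false at s3.
Satisfying worlds: {s0, s1}

s0, s1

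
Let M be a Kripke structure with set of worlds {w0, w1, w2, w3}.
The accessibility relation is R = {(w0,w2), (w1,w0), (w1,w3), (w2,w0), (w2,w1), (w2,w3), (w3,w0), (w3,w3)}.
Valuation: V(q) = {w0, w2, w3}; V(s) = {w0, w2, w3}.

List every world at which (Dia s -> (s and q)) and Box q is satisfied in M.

w0, w3

Let φ = (Dia s -> (s and q)) and Box q. Evaluate φ at each world:
  w0 (successors {w2}): φ is true.
  w1 (successors {w0, w3}): φ is false.
  w2 (successors {w0, w1, w3}): φ is false.
  w3 (successors {w0, w3}): φ is true.
For instance, at w3:
  At w3: Dia s -> (s and q) is true, Box q is true, so (Dia s -> (s and q)) and Box q is true.
    At w3: Dia s is true, s and q is true, so Dia s -> (s and q) is true.
      At w3: Dia s requires s at some successor in {w0, w3}.
        s holds at w0, so Dia s is true at w3.
    At w3: Box q requires q at every successor {w0, w3}.
      At w0: q is true.
      At w3: q is true.
    So Box q is true at w3.
Satisfying worlds: {w0, w3}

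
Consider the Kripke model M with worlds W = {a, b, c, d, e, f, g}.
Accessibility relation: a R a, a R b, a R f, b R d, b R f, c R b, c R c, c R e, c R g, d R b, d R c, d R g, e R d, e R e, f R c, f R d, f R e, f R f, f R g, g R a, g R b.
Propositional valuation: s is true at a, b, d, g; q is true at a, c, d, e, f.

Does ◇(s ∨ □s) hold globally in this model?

Yes

Let φ = ◇(s ∨ □s). Evaluate φ at each world:
  a (successors {a, b, f}): φ is true.
  b (successors {d, f}): φ is true.
  c (successors {b, c, e, g}): φ is true.
  d (successors {b, c, g}): φ is true.
  e (successors {d, e}): φ is true.
  f (successors {c, d, e, f, g}): φ is true.
  g (successors {a, b}): φ is true.
For instance, at e:
  At e: ◇(s ∨ □s) requires s ∨ □s at some successor in {d, e}.
    s ∨ □s holds at d, so ◇(s ∨ □s) is true at e.
      At d: s is true, □s is false, so s ∨ □s is true.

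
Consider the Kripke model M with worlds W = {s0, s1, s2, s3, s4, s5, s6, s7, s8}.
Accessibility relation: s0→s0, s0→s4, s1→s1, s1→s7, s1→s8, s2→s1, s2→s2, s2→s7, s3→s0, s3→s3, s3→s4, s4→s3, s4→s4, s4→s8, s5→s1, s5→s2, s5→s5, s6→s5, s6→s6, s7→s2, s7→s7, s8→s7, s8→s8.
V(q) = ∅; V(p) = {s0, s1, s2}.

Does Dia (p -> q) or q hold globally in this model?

Yes

Let φ = Dia (p -> q) or q. Evaluate φ at each world:
  s0 (successors {s0, s4}): φ is true.
  s1 (successors {s1, s7, s8}): φ is true.
  s2 (successors {s1, s2, s7}): φ is true.
  s3 (successors {s0, s3, s4}): φ is true.
  s4 (successors {s3, s4, s8}): φ is true.
  s5 (successors {s1, s2, s5}): φ is true.
  s6 (successors {s5, s6}): φ is true.
  s7 (successors {s2, s7}): φ is true.
  s8 (successors {s7, s8}): φ is true.
For instance, at s6:
  At s6: Dia (p -> q) is true, q is false, so Dia (p -> q) or q is true.
    At s6: Dia (p -> q) requires p -> q at some successor in {s5, s6}.
      p -> q holds at s5, so Dia (p -> q) is true at s6.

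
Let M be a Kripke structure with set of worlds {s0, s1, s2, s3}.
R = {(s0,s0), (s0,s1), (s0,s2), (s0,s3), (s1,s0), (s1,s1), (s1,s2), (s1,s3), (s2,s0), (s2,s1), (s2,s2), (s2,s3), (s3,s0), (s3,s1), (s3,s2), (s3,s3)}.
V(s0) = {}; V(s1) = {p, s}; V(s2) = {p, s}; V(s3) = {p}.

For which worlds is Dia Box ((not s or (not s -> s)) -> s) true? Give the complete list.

Recall that Box ψ holds at a world iff ψ holds at every accessible world, and Dia ψ holds iff ψ holds at some accessible world.
Let φ = Dia Box ((not s or (not s -> s)) -> s). Evaluate φ at each world:
  s0 (successors {s0, s1, s2, s3}): φ is false.
  s1 (successors {s0, s1, s2, s3}): φ is false.
  s2 (successors {s0, s1, s2, s3}): φ is false.
  s3 (successors {s0, s1, s2, s3}): φ is false.
For instance, at s1:
  At s1: Dia Box ((not s or (not s -> s)) -> s) requires Box ((not s or (not s -> s)) -> s) at some successor in {s0, s1, s2, s3}.
    At s0: Box ((not s or (not s -> s)) -> s) is false.
    At s1: Box ((not s or (not s -> s)) -> s) is false.
    At s2: Box ((not s or (not s -> s)) -> s) is false.
    At s3: Box ((not s or (not s -> s)) -> s) is false.
  So Dia Box ((not s or (not s -> s)) -> s) is false at s1.
Satisfying worlds: none.

none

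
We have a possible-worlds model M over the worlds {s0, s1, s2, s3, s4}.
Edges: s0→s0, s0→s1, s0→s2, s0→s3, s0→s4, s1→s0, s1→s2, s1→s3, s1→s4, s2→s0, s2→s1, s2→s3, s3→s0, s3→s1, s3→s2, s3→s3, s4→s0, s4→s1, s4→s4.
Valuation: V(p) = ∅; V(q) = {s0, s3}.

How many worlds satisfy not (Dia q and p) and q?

Let φ = not (Dia q and p) and q. Evaluate φ at each world:
  s0 (successors {s0, s1, s2, s3, s4}): φ is true.
  s1 (successors {s0, s2, s3, s4}): φ is false.
  s2 (successors {s0, s1, s3}): φ is false.
  s3 (successors {s0, s1, s2, s3}): φ is true.
  s4 (successors {s0, s1, s4}): φ is false.
For instance, at s0:
  At s0: not (Dia q and p) is true, q is true, so not (Dia q and p) and q is true.
    At s0: Dia q and p is false, so not (Dia q and p) is true.
      At s0: Dia q is true, p is false, so Dia q and p is false.
Satisfying worlds: {s0, s3}

2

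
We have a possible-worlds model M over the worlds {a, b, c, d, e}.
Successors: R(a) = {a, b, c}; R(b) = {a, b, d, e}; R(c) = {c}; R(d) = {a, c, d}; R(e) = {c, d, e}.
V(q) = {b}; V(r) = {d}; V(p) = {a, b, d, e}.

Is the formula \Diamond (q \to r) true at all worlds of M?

Yes

Let φ = \Diamond (q \to r). Evaluate φ at each world:
  a (successors {a, b, c}): φ is true.
  b (successors {a, b, d, e}): φ is true.
  c (successors {c}): φ is true.
  d (successors {a, c, d}): φ is true.
  e (successors {c, d, e}): φ is true.
For instance, at b:
  At b: \Diamond (q \to r) requires q \to r at some successor in {a, b, d, e}.
    q \to r holds at a, so \Diamond (q \to r) is true at b.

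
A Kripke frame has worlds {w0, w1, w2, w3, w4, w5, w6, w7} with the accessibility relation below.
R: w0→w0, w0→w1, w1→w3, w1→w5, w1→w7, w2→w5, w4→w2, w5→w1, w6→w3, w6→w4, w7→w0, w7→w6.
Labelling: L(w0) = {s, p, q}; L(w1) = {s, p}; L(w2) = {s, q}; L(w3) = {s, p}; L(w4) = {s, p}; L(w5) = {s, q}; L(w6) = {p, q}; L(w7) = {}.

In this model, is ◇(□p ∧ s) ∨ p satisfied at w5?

No

At w5: ◇(□p ∧ s) is false, p is false, so ◇(□p ∧ s) ∨ p is false.
  At w5: ◇(□p ∧ s) requires □p ∧ s at some successor in {w1}.
    At w1: □p ∧ s is false.
  So ◇(□p ∧ s) is false at w5.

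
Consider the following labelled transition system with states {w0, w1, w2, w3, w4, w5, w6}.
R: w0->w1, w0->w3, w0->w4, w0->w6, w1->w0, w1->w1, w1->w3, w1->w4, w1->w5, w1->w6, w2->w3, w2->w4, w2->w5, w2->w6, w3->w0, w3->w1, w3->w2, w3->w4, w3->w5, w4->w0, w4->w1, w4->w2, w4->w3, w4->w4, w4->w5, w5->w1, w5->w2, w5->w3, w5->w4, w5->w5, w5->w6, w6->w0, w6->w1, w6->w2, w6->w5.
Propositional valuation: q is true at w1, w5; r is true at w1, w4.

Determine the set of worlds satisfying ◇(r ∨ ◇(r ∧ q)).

w0, w1, w2, w3, w4, w5, w6

Recall that ◇ψ holds at a world iff ψ holds at some accessible world.
Let φ = ◇(r ∨ ◇(r ∧ q)). Evaluate φ at each world:
  w0 (successors {w1, w3, w4, w6}): φ is true.
  w1 (successors {w0, w1, w3, w4, w5, w6}): φ is true.
  w2 (successors {w3, w4, w5, w6}): φ is true.
  w3 (successors {w0, w1, w2, w4, w5}): φ is true.
  w4 (successors {w0, w1, w2, w3, w4, w5}): φ is true.
  w5 (successors {w1, w2, w3, w4, w5, w6}): φ is true.
  w6 (successors {w0, w1, w2, w5}): φ is true.
For instance, at w5:
  At w5: ◇(r ∨ ◇(r ∧ q)) requires r ∨ ◇(r ∧ q) at some successor in {w1, w2, w3, w4, w5, w6}.
    r ∨ ◇(r ∧ q) holds at w1, so ◇(r ∨ ◇(r ∧ q)) is true at w5.
      At w1: r is true, ◇(r ∧ q) is true, so r ∨ ◇(r ∧ q) is true.
Satisfying worlds: {w0, w1, w2, w3, w4, w5, w6}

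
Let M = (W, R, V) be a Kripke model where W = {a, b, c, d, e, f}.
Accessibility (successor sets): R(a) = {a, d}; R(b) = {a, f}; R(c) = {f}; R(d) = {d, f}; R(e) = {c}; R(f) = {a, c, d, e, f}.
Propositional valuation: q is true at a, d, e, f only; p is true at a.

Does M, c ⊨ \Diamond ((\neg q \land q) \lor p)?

No

At c: \Diamond ((\neg q \land q) \lor p) requires (\neg q \land q) \lor p at some successor in {f}.
  At f: (\neg q \land q) \lor p is false.
So \Diamond ((\neg q \land q) \lor p) is false at c.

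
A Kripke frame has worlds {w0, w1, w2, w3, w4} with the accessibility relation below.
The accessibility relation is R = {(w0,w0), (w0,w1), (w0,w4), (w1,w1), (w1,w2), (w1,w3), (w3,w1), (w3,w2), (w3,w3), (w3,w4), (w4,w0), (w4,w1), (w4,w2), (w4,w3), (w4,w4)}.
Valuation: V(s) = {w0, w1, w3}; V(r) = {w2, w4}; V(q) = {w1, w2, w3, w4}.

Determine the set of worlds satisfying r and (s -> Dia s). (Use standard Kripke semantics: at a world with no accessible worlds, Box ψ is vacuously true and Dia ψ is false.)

w2, w4

Let φ = r and (s -> Dia s). Evaluate φ at each world:
  w0 (successors {w0, w1, w4}): φ is false.
  w1 (successors {w1, w2, w3}): φ is false.
  w2 (successors ∅): φ is true.
  w3 (successors {w1, w2, w3, w4}): φ is false.
  w4 (successors {w0, w1, w2, w3, w4}): φ is true.
For instance, at w3:
  At w3: r is false, s -> Dia s is true, so r and (s -> Dia s) is false.
    At w3: s is true, Dia s is true, so s -> Dia s is true.
      At w3: Dia s requires s at some successor in {w1, w2, w3, w4}.
        s holds at w1, so Dia s is true at w3.
Satisfying worlds: {w2, w4}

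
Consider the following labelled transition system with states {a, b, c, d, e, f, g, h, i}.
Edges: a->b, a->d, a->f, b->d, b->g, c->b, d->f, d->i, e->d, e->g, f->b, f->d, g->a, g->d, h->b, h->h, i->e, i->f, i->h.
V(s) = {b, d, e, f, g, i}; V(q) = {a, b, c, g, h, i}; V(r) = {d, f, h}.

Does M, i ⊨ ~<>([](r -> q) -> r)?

Recall that []ψ holds at a world iff ψ holds at every accessible world, and <>ψ holds iff ψ holds at some accessible world.
At i: <>([](r -> q) -> r) is true, so ~<>([](r -> q) -> r) is false.
  At i: <>([](r -> q) -> r) requires [](r -> q) -> r at some successor in {e, f, h}.
    [](r -> q) -> r holds at e, so <>([](r -> q) -> r) is true at i.
      At e: [](r -> q) is false, r is false, so [](r -> q) -> r is true.

No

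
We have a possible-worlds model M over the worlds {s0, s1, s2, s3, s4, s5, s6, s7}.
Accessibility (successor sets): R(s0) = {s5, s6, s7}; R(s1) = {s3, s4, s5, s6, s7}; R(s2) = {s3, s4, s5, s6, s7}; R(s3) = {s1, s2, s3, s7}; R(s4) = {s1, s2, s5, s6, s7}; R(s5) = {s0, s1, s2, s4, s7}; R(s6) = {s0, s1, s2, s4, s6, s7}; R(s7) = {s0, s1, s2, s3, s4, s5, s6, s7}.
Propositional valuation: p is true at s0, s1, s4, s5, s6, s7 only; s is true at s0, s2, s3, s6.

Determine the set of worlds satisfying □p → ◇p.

s0, s1, s2, s3, s4, s5, s6, s7

Recall that □ψ holds at a world iff ψ holds at every accessible world, and ◇ψ holds iff ψ holds at some accessible world.
Let φ = □p → ◇p. Evaluate φ at each world:
  s0 (successors {s5, s6, s7}): φ is true.
  s1 (successors {s3, s4, s5, s6, s7}): φ is true.
  s2 (successors {s3, s4, s5, s6, s7}): φ is true.
  s3 (successors {s1, s2, s3, s7}): φ is true.
  s4 (successors {s1, s2, s5, s6, s7}): φ is true.
  s5 (successors {s0, s1, s2, s4, s7}): φ is true.
  s6 (successors {s0, s1, s2, s4, s6, s7}): φ is true.
  s7 (successors {s0, s1, s2, s3, s4, s5, s6, s7}): φ is true.
For instance, at s1:
  At s1: □p is false, ◇p is true, so □p → ◇p is true.
    At s1: □p requires p at every successor {s3, s4, s5, s6, s7}.
      p fails at s3, so □p is false at s1.
    At s1: ◇p requires p at some successor in {s3, s4, s5, s6, s7}.
      p holds at s4, so ◇p is true at s1.
Satisfying worlds: {s0, s1, s2, s3, s4, s5, s6, s7}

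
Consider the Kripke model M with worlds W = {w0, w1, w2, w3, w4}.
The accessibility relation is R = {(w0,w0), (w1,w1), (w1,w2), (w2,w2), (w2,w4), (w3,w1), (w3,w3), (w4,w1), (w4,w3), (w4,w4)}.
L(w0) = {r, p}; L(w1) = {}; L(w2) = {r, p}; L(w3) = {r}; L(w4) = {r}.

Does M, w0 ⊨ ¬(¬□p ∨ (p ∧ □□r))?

Recall that □ψ holds at a world iff ψ holds at every accessible world, and ◇ψ holds iff ψ holds at some accessible world.
At w0: ¬□p ∨ (p ∧ □□r) is true, so ¬(¬□p ∨ (p ∧ □□r)) is false.
  At w0: ¬□p is false, p ∧ □□r is true, so ¬□p ∨ (p ∧ □□r) is true.
    At w0: □p is true, so ¬□p is false.
      At w0: □p requires p at every successor {w0}.
        At w0: p is true.
      So □p is true at w0.
    At w0: p is true, □□r is true, so p ∧ □□r is true.
      At w0: □□r requires □r at every successor {w0}.
        At w0: □r is true.
      So □□r is true at w0.

No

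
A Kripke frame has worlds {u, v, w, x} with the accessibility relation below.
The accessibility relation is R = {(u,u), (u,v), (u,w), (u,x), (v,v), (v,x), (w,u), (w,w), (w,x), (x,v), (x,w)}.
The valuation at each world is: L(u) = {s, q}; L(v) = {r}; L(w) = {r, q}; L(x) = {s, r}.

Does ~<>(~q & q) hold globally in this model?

Recall that <>ψ holds at a world iff ψ holds at some accessible world.
Let φ = ~<>(~q & q). Evaluate φ at each world:
  u (successors {u, v, w, x}): φ is true.
  v (successors {v, x}): φ is true.
  w (successors {u, w, x}): φ is true.
  x (successors {v, w}): φ is true.
For instance, at u:
  At u: <>(~q & q) is false, so ~<>(~q & q) is true.
    At u: <>(~q & q) requires ~q & q at some successor in {u, v, w, x}.
      At u: ~q & q is false.
      At v: ~q & q is false.
      At w: ~q & q is false.
      At x: ~q & q is false.
    So <>(~q & q) is false at u.

Yes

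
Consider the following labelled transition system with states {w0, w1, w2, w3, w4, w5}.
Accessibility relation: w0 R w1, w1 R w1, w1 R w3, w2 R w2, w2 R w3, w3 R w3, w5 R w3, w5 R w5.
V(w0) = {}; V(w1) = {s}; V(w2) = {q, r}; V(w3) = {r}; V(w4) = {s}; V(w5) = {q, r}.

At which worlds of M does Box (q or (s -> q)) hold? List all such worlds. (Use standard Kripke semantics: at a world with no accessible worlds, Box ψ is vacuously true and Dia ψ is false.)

w2, w3, w4, w5

Let φ = Box (q or (s -> q)). Evaluate φ at each world:
  w0 (successors {w1}): φ is false.
  w1 (successors {w1, w3}): φ is false.
  w2 (successors {w2, w3}): φ is true.
  w3 (successors {w3}): φ is true.
  w4 (successors ∅): φ is true.
  w5 (successors {w3, w5}): φ is true.
For instance, at w1:
  At w1: Box (q or (s -> q)) requires q or (s -> q) at every successor {w1, w3}.
    q or (s -> q) fails at w1, so Box (q or (s -> q)) is false at w1.
Satisfying worlds: {w2, w3, w4, w5}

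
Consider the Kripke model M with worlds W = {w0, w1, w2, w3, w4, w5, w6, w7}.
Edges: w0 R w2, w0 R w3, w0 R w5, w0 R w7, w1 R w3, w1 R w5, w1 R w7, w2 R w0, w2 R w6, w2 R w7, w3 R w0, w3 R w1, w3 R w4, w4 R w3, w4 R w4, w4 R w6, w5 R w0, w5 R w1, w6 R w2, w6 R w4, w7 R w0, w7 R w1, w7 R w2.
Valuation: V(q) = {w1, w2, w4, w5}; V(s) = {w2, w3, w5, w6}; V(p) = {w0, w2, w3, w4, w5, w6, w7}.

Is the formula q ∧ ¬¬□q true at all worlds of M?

Let φ = q ∧ ¬¬□q. Evaluate φ at each world:
  w0 (successors {w2, w3, w5, w7}): φ is false.
  w1 (successors {w3, w5, w7}): φ is false.
  w2 (successors {w0, w6, w7}): φ is false.
  w3 (successors {w0, w1, w4}): φ is false.
  w4 (successors {w3, w4, w6}): φ is false.
  w5 (successors {w0, w1}): φ is false.
  w6 (successors {w2, w4}): φ is false.
  w7 (successors {w0, w1, w2}): φ is false.
Detail at w0 (counterexample):
  At w0: q is false, ¬¬□q is false, so q ∧ ¬¬□q is false.
    At w0: ¬□q is true, so ¬¬□q is false.
      At w0: □q is false, so ¬□q is true.

No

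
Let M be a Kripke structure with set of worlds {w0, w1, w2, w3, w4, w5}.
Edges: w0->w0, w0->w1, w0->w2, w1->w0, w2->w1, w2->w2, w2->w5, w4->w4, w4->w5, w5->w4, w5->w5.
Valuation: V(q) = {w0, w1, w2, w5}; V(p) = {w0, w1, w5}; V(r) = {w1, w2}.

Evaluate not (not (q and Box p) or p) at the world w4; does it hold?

No

Recall that Box ψ holds at a world iff ψ holds at every accessible world, and Dia ψ holds iff ψ holds at some accessible world.
At w4: not (q and Box p) or p is true, so not (not (q and Box p) or p) is false.
  At w4: not (q and Box p) is true, p is false, so not (q and Box p) or p is true.
    At w4: q and Box p is false, so not (q and Box p) is true.
      At w4: q is false, Box p is false, so q and Box p is false.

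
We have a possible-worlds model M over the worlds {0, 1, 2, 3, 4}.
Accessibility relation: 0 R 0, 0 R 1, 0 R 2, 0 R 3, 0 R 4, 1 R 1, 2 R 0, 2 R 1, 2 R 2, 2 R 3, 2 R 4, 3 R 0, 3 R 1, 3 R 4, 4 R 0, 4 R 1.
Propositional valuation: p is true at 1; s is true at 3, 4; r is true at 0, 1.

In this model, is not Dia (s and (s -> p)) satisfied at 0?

Yes

At 0: Dia (s and (s -> p)) is false, so not Dia (s and (s -> p)) is true.
  At 0: Dia (s and (s -> p)) requires s and (s -> p) at some successor in {0, 1, 2, 3, 4}.
    At 0: s and (s -> p) is false.
    At 1: s and (s -> p) is false.
    At 2: s and (s -> p) is false.
    At 3: s and (s -> p) is false.
    At 4: s and (s -> p) is false.
  So Dia (s and (s -> p)) is false at 0.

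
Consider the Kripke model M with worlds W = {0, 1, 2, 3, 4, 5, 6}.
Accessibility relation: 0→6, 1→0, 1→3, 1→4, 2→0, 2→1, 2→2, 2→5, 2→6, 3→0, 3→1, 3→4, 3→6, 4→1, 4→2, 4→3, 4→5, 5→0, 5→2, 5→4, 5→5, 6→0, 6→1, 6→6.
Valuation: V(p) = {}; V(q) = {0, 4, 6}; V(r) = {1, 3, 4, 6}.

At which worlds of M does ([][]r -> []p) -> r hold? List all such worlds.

1, 3, 4, 6

Recall that []ψ holds at a world iff ψ holds at every accessible world, and <>ψ holds iff ψ holds at some accessible world.
Let φ = ([][]r -> []p) -> r. Evaluate φ at each world:
  0 (successors {6}): φ is false.
  1 (successors {0, 3, 4}): φ is true.
  2 (successors {0, 1, 2, 5, 6}): φ is false.
  3 (successors {0, 1, 4, 6}): φ is true.
  4 (successors {1, 2, 3, 5}): φ is true.
  5 (successors {0, 2, 4, 5}): φ is false.
  6 (successors {0, 1, 6}): φ is true.
For instance, at 6:
  At 6: [][]r -> []p is true, r is true, so ([][]r -> []p) -> r is true.
    At 6: [][]r is false, []p is false, so [][]r -> []p is true.
      At 6: [][]r requires []r at every successor {0, 1, 6}.
        []r fails at 1, so [][]r is false at 6.
      At 6: []p requires p at every successor {0, 1, 6}.
        p fails at 0, so []p is false at 6.
Satisfying worlds: {1, 3, 4, 6}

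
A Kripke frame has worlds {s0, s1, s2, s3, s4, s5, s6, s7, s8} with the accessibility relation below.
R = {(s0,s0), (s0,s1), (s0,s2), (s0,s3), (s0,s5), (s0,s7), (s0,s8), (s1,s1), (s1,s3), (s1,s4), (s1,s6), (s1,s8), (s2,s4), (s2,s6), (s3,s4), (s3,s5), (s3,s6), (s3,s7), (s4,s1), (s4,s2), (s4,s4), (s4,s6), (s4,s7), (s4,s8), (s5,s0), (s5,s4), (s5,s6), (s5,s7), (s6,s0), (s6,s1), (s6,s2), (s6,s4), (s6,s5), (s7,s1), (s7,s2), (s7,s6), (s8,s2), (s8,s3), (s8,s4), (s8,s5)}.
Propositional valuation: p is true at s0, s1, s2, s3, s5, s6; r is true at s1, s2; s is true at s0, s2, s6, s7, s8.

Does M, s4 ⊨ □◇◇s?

Recall that □ψ holds at a world iff ψ holds at every accessible world, and ◇ψ holds iff ψ holds at some accessible world.
At s4: □◇◇s requires ◇◇s at every successor {s1, s2, s4, s6, s7, s8}.
  At s1: ◇◇s is true.
  At s2: ◇◇s is true.
  At s4: ◇◇s is true.
  At s6: ◇◇s is true.
  At s7: ◇◇s is true.
  At s8: ◇◇s is true.
So □◇◇s is true at s4.

Yes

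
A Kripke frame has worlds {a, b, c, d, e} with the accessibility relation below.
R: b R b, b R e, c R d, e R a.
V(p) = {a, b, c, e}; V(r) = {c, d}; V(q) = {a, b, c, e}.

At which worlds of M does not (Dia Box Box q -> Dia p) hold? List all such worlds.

c

Let φ = not (Dia Box Box q -> Dia p). Evaluate φ at each world:
  a (successors ∅): φ is false.
  b (successors {b, e}): φ is false.
  c (successors {d}): φ is true.
  d (successors ∅): φ is false.
  e (successors {a}): φ is false.
For instance, at c:
  At c: Dia Box Box q -> Dia p is false, so not (Dia Box Box q -> Dia p) is true.
    At c: Dia Box Box q is true, Dia p is false, so Dia Box Box q -> Dia p is false.
      At c: Dia Box Box q requires Box Box q at some successor in {d}.
        Box Box q holds at d, so Dia Box Box q is true at c.
      At c: Dia p requires p at some successor in {d}.
        At d: p is false.
      So Dia p is false at c.
Satisfying worlds: {c}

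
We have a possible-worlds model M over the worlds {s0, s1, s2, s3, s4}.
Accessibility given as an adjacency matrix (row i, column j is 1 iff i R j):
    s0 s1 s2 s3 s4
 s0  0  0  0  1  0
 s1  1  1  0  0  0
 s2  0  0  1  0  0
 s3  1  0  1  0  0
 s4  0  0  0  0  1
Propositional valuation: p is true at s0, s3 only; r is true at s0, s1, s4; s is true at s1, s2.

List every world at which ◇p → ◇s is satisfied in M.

Let φ = ◇p → ◇s. Evaluate φ at each world:
  s0 (successors {s3}): φ is false.
  s1 (successors {s0, s1}): φ is true.
  s2 (successors {s2}): φ is true.
  s3 (successors {s0, s2}): φ is true.
  s4 (successors {s4}): φ is true.
For instance, at s2:
  At s2: ◇p is false, ◇s is true, so ◇p → ◇s is true.
    At s2: ◇p requires p at some successor in {s2}.
      At s2: p is false.
    So ◇p is false at s2.
    At s2: ◇s requires s at some successor in {s2}.
      s holds at s2, so ◇s is true at s2.
Satisfying worlds: {s1, s2, s3, s4}

s1, s2, s3, s4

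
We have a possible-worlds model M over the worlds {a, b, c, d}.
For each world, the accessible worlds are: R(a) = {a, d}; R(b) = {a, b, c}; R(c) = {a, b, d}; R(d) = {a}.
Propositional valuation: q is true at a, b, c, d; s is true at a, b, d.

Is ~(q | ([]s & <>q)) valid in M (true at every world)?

Let φ = ~(q | ([]s & <>q)). Evaluate φ at each world:
  a (successors {a, d}): φ is false.
  b (successors {a, b, c}): φ is false.
  c (successors {a, b, d}): φ is false.
  d (successors {a}): φ is false.
Detail at a (counterexample):
  At a: q | ([]s & <>q) is true, so ~(q | ([]s & <>q)) is false.
    At a: q is true, []s & <>q is true, so q | ([]s & <>q) is true.
      At a: []s is true, <>q is true, so []s & <>q is true.

No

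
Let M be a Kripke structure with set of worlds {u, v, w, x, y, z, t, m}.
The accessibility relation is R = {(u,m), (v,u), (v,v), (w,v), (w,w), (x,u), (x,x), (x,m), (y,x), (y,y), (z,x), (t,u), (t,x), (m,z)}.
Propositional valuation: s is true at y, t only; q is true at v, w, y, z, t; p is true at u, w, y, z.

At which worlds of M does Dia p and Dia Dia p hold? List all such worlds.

Let φ = Dia p and Dia Dia p. Evaluate φ at each world:
  u (successors {m}): φ is false.
  v (successors {u, v}): φ is true.
  w (successors {v, w}): φ is true.
  x (successors {u, x, m}): φ is true.
  y (successors {x, y}): φ is true.
  z (successors {x}): φ is false.
  t (successors {u, x}): φ is true.
  m (successors {z}): φ is false.
For instance, at w:
  At w: Dia p is true, Dia Dia p is true, so Dia p and Dia Dia p is true.
    At w: Dia p requires p at some successor in {v, w}.
      p holds at w, so Dia p is true at w.
    At w: Dia Dia p requires Dia p at some successor in {v, w}.
      Dia p holds at v, so Dia Dia p is true at w.
Satisfying worlds: {v, w, x, y, t}

v, w, x, y, t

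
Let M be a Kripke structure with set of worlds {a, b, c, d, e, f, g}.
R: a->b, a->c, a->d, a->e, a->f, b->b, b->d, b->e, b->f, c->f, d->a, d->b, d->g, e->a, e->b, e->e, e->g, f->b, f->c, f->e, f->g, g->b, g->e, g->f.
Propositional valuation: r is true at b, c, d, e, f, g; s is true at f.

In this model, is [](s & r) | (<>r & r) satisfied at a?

No

At a: [](s & r) is false, <>r & r is false, so [](s & r) | (<>r & r) is false.
  At a: [](s & r) requires s & r at every successor {b, c, d, e, f}.
    s & r fails at b, so [](s & r) is false at a.
  At a: <>r is true, r is false, so <>r & r is false.
    At a: <>r requires r at some successor in {b, c, d, e, f}.
      r holds at b, so <>r is true at a.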